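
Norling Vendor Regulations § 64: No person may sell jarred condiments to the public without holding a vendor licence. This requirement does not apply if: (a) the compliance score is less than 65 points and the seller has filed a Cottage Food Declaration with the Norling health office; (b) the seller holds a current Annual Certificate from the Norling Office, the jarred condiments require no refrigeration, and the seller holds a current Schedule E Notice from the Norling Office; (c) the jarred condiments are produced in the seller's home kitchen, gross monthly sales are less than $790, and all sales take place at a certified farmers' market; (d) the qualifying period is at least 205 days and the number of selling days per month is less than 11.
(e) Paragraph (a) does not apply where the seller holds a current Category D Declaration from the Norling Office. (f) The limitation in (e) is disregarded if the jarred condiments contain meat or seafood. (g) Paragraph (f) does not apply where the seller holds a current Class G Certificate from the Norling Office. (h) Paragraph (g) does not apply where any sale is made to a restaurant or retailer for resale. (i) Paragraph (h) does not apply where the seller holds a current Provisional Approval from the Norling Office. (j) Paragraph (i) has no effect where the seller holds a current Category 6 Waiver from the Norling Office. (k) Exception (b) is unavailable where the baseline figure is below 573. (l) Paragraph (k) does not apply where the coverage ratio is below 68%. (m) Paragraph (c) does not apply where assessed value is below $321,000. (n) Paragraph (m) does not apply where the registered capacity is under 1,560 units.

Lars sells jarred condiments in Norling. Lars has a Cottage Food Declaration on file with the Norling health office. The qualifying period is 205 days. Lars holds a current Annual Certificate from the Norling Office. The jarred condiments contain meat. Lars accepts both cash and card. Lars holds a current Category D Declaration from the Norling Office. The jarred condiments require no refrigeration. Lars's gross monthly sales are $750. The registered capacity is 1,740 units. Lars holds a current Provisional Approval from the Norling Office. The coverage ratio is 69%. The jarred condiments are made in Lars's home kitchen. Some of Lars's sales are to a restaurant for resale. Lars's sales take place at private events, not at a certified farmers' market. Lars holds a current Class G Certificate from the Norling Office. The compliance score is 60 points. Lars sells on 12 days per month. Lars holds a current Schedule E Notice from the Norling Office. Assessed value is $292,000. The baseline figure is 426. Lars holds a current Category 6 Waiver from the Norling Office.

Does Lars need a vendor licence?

No — exception (a) applies; Lars is not required to hold a vendor licence.

Exception (a): the compliance score is 60 points, less than the 65 points limit; a Cottage Food Declaration is on file — every condition holds. Applying paragraphs (e)–(j): (e) operates (a current Category D Declaration is held), but is displaced by (f): (f) operates against (e): the jarred condiments contain meat. (g) is engaged (a current Class G Certificate is held), but is set aside by (h): (h) is engaged — some sales are to a restaurant for resale. (i) would limit (h) — a current Provisional Approval is held — but (j) sets (i) aside: (j) operates against (i): a current Category 6 Waiver is held. (a) remains available.
All of (b)'s requirements are met (a current Annual Certificate is held; the jarred condiments are shelf-stable; a current Schedule E Notice is held). But: (k) operates against (b): the baseline figure is 426, below the 573 limit. (l) does not operate here (the coverage ratio is 69%, not below 68%), so (k) stands. Exception (b) does not apply.
Exception (c) fails — sales are at private events, not a certified farmers' market.
Exception (d) requires that the number of selling days per month is less than 11; but the number of selling days per month is 12, not less than 11, so (d) is unavailable.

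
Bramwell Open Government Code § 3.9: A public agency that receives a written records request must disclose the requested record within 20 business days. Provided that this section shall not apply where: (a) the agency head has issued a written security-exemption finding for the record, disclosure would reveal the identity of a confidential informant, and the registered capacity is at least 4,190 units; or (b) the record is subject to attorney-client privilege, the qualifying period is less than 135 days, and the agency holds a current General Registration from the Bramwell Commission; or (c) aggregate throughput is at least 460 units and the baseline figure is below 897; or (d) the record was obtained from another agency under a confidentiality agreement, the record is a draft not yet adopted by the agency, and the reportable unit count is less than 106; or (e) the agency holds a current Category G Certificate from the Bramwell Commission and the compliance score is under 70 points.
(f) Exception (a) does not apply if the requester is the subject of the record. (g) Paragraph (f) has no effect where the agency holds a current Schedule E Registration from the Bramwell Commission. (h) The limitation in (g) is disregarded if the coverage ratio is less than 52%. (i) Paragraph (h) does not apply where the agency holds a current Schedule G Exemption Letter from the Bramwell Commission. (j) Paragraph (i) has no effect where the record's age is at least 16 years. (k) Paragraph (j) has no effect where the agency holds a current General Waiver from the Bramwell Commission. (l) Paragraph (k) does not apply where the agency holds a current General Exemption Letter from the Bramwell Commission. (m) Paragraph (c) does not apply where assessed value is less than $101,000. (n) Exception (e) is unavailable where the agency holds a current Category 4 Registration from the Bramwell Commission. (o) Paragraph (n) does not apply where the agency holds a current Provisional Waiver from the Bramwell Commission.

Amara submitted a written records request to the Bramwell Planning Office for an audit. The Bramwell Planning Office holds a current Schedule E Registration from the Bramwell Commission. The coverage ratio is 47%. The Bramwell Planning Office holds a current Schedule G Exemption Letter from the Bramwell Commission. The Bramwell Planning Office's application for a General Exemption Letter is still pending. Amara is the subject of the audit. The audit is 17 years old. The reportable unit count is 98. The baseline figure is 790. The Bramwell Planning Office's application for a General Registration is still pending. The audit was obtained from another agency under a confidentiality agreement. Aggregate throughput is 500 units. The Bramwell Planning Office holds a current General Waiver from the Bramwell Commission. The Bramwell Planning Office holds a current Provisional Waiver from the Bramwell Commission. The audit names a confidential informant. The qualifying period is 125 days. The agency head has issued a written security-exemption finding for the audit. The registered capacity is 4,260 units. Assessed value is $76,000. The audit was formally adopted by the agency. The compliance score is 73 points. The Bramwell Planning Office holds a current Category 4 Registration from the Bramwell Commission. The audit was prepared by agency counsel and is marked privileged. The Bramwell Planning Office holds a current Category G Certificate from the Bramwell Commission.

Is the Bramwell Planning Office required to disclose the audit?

No — exception (a) applies; the Bramwell Planning Office is not required to disclose the audit.

Exception (a): a written security-exemption finding has been issued; the audit names a confidential informant; the registered capacity is 4,260 units, meeting the 4,190 units threshold — every condition holds. Under paragraphs (f)–(l): (f) would limit (a) — Amara is the subject of the audit — but (g) sets (f) aside: (g) operates against (f): a current Schedule E Registration is held. (h) would limit (g) — the coverage ratio is 47%, less than the 52% limit — but (i) sets (h) aside: (i) is engaged — a current Schedule G Exemption Letter is held. (j) applies (the record's age is 17 years, meeting the 16 years threshold), but is overridden by (k): (k) operates against (j): a current General Waiver is held. (l) does not operate here (the General Exemption Letter is not current), so (k) stands. (a) remains available.
Exception (b) fails — no current General Registration is held.
Exception (c) is satisfied on its face — aggregate throughput is 500 units, meeting the 460 units threshold; the baseline figure is 790, below the 897 limit. But: (m) is triggered — assessed value is $76,000, less than the $101,000 limit. (c) is therefore removed.
Exception (d) does not apply: the audit has been formally adopted.
Exception (e) does not apply: the compliance score is 73 points, not under 70 points.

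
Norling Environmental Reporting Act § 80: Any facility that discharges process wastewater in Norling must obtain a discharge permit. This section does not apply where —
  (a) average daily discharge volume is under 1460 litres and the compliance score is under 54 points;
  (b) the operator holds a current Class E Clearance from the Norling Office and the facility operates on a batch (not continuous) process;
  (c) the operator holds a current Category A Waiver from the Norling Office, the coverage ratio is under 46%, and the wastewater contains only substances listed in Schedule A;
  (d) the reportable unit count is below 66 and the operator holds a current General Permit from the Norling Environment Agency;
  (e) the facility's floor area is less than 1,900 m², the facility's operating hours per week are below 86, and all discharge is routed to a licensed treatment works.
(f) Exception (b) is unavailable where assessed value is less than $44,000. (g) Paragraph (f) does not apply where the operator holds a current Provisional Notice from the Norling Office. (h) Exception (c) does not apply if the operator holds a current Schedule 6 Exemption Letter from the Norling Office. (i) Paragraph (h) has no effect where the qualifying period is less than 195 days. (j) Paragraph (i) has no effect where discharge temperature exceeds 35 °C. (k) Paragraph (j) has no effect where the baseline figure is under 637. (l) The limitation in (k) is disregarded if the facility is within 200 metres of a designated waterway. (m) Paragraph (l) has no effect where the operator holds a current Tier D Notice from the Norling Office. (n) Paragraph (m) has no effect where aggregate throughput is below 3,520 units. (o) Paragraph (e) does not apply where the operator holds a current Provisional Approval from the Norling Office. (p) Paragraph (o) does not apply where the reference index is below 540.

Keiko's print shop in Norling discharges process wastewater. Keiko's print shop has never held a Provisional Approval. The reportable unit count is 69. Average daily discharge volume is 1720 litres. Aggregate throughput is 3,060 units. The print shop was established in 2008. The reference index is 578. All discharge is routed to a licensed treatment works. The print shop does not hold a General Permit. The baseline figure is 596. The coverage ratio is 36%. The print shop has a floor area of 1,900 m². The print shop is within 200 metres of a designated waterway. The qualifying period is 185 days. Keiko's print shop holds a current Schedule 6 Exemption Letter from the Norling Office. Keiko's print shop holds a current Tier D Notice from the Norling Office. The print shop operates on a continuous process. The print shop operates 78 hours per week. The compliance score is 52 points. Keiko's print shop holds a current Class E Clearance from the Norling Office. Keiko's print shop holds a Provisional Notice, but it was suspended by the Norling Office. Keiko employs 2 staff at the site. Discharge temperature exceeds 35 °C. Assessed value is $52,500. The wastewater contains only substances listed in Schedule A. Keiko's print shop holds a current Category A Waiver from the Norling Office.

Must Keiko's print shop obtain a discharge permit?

Yes — Keiko's print shop must obtain a discharge permit.

Exception (a) fails — average daily discharge volume is 1720 litres, not under 1460 litres.
Exception (b) does not apply: the facility operates on a continuous process.
All of (c)'s requirements are met (a current Category A Waiver is held; the coverage ratio is 36%, under the 46% limit; the wastewater is Schedule-A-only). But: (h) operates against (c): a current Schedule 6 Exemption Letter is held. (i) would limit (h) — the qualifying period is 185 days, less than the 195 days limit — but (j) sets (i) aside: (j) is engaged — discharge temperature exceeds 35 °C. (k) is triggered (the baseline figure is 596, under the 637 limit), but is set aside by (l): (l) operates — the print shop is within 200 m of a designated waterway. (m) applies (a current Tier D Notice is held), but is overridden by (n): (n) applies — aggregate throughput is 3,060 units, below the 3,520 units limit. (c) is therefore removed.
Exception (d) requires that the reportable unit count is below 66; but the reportable unit count is 69, not below 66, so (d) is unavailable.
Exception (e) does not apply: the facility's floor area is 1,900 m², not less than 1,900 m².
No exception is made out. Keiko's print shop falls within the general rule.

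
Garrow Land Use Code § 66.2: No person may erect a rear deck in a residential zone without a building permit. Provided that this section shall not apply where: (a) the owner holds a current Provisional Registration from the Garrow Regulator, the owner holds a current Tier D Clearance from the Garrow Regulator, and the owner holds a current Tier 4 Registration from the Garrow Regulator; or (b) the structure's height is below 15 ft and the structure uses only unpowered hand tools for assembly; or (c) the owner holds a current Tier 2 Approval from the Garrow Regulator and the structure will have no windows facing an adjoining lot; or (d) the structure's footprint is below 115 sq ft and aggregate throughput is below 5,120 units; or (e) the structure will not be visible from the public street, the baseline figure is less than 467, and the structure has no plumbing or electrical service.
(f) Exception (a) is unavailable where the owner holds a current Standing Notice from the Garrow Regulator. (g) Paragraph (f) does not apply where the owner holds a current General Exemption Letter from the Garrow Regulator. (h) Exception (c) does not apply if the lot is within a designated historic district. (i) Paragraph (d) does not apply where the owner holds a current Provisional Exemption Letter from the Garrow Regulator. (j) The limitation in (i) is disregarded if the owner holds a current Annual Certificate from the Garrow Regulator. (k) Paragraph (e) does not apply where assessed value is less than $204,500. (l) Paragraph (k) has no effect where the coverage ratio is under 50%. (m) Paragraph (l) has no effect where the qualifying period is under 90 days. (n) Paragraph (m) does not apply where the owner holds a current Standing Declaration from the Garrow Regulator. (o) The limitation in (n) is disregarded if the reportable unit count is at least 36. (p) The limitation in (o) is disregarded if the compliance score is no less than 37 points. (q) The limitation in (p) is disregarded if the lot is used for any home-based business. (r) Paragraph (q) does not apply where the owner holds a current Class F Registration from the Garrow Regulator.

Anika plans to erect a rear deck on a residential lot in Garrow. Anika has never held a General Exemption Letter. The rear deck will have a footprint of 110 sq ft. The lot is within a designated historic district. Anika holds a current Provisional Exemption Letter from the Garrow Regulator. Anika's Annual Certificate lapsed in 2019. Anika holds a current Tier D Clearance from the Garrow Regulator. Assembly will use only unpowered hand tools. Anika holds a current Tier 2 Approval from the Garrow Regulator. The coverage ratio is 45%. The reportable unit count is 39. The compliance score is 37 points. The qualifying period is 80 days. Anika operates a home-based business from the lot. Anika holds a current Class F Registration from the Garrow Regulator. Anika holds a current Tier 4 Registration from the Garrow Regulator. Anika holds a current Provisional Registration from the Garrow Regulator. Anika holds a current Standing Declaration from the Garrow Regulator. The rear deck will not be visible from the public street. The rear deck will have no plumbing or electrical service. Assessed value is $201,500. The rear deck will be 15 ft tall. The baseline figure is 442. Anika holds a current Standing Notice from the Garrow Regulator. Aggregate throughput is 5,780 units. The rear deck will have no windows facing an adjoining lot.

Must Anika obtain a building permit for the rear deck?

Exception (a)'s conditions are all satisfied: a current Provisional Registration is held; a current Tier D Clearance is held; a current Tier 4 Registration is held. However, paragraphs (f)–(g) must be considered: (f) is triggered — a current Standing Notice is held. (g), which would lift (f), does not operate here — there is no General Exemption Letter in force. Exception (a) does not apply.
Exception (b) does not apply: the structure's height is 15 ft, not below 15 ft.
Exception (c): a current Tier 2 Approval is held; no windows face an adjoining lot — every condition holds. But: (h) operates against (c): the lot is in a historic district. Exception (c) does not apply.
Exception (d) does not apply: aggregate throughput is 5,780 units, not below 5,120 units.
Exception (e) is satisfied on its face — the structure will not be visible from the street; the baseline figure is 442, less than the 467 limit; there is no plumbing or electrical service. Applying paragraphs (k)–(r): (k) is engaged (assessed value is $201,500, less than the $204,500 limit), but is set aside by (l): (l) operates against (k): the coverage ratio is 45%, under the 50% limit. (m) would limit (l) — the qualifying period is 80 days, under the 90 days limit — but (n) sets (m) aside: (n) is engaged — a current Standing Declaration is held. (o) is engaged (the reportable unit count is 39, meeting the 36 threshold), but is itself disapplied by (p): (p) operates against (o): the compliance score is 37 points, meeting the 37 points threshold. (q) applies (a home-based business operates on the lot), but is overridden by (r): (r) operates against (q): a current Class F Registration is held. So (e) applies.

No — exception (e) applies; Anika does not need a building permit.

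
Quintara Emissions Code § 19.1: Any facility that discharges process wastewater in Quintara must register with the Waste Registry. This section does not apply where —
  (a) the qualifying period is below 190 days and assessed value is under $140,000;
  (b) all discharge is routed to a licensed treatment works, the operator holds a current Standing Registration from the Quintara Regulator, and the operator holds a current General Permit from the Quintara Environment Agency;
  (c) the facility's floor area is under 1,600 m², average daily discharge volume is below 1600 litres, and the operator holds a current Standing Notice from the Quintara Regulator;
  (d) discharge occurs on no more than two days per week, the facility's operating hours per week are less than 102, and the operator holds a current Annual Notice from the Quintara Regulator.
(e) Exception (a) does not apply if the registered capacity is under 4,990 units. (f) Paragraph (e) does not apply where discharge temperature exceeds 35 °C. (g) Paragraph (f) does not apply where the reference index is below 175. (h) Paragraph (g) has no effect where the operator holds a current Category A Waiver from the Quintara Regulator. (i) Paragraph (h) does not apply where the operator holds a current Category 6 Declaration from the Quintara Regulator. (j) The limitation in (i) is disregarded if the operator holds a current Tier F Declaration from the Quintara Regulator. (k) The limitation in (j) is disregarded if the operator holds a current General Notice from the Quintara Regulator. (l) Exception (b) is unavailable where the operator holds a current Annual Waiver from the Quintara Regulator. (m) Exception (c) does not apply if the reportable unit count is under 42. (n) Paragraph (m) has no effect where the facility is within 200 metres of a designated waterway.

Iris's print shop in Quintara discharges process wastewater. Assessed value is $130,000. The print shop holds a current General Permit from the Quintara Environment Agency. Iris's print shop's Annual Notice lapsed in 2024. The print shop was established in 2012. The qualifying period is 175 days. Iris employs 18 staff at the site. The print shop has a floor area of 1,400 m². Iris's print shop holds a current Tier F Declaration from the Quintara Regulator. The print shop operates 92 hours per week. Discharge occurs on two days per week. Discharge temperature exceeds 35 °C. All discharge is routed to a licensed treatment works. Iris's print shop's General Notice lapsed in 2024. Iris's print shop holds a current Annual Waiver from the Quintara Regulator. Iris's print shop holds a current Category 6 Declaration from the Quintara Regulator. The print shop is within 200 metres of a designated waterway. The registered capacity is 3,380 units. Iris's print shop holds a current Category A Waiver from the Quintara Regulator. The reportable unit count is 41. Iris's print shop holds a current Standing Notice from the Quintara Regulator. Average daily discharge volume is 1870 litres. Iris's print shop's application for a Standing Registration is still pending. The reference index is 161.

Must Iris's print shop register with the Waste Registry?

No — exception (a) applies; Iris's print shop is not required to register with the Waste Registry.

Exception (a): the qualifying period is 175 days, below the 190 days limit; assessed value is $130,000, under the $140,000 limit — every condition holds. As to paragraphs (e)–(k): (e) would limit (a) — the registered capacity is 3,380 units, under the 4,990 units limit — but (f) sets (e) aside: (f) operates against (e): discharge temperature exceeds 35 °C. (g) would limit (f) — the reference index is 161, below the 175 limit — but (h) sets (g) aside: (h) operates — a current Category A Waiver is held. (i) would limit (h) — a current Category 6 Declaration is held — but (j) sets (i) aside: (j) is triggered — a current Tier F Declaration is held. (k), which would lift (j), is not triggered — no current General Notice is held. (a) remains available.
Exception (b) fails — there is no Standing Registration in force.
Exception (c) fails — average daily discharge volume is 1870 litres, not below 1600 litres.
Exception (d) fails — there is no Annual Notice in force.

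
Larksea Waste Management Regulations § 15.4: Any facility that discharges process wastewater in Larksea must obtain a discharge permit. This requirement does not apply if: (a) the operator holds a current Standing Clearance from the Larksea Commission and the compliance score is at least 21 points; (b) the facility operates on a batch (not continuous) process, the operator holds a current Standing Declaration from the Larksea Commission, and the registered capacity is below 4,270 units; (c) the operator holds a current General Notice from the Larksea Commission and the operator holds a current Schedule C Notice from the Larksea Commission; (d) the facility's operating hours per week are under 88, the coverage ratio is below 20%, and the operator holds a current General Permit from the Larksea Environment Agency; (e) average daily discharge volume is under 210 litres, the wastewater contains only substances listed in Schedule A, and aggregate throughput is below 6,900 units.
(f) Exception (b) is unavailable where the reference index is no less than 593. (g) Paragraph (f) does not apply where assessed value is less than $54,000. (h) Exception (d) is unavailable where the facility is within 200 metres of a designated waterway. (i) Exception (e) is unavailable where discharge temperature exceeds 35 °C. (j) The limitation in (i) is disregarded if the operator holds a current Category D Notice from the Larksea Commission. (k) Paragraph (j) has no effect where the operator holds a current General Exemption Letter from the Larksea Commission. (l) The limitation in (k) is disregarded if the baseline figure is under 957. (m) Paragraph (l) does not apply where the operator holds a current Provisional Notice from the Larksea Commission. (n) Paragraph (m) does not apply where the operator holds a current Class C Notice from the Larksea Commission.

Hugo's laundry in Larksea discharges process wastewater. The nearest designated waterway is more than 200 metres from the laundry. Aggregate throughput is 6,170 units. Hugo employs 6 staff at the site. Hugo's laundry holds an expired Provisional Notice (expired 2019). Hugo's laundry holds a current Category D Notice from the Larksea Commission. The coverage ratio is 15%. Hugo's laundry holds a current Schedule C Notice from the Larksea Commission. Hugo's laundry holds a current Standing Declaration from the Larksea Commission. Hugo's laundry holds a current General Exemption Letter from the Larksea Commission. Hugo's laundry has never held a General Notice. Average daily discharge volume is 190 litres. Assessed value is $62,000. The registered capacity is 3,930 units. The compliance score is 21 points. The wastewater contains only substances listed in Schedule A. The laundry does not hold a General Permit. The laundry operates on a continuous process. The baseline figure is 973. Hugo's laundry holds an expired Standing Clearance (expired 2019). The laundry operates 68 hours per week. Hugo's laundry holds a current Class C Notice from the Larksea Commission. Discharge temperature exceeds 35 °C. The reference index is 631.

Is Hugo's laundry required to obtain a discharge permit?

Yes — Hugo's laundry must obtain a discharge permit.

Exception (a) requires that the operator holds a current Standing Clearance from the Larksea Commission; but no current Standing Clearance is held, so (a) is unavailable.
Exception (b) requires that the facility operates on a batch (not continuous) process; but the facility operates on a continuous process, so (b) is unavailable.
Exception (c) requires that the operator holds a current General Notice from the Larksea Commission; but no current General Notice is held, so (c) is unavailable.
Exception (d) requires that the operator holds a current General Permit from the Larksea Environment Agency; but no General Permit is held, so (d) is unavailable.
Exception (e) is satisfied on its face — average daily discharge volume is 190 litres, under the 210 litres limit; the wastewater is Schedule-A-only; aggregate throughput is 6,170 units, below the 6,900 units limit. But: (i) operates — discharge temperature exceeds 35 °C. (j) would limit (i) — a current Category D Notice is held — but (k) sets (j) aside: (k) operates against (j): a current General Exemption Letter is held. (l), which would lift (k), is inapplicable — the baseline figure is 973, not under 957. Exception (e) does not apply.
No exception displaces § 15.4.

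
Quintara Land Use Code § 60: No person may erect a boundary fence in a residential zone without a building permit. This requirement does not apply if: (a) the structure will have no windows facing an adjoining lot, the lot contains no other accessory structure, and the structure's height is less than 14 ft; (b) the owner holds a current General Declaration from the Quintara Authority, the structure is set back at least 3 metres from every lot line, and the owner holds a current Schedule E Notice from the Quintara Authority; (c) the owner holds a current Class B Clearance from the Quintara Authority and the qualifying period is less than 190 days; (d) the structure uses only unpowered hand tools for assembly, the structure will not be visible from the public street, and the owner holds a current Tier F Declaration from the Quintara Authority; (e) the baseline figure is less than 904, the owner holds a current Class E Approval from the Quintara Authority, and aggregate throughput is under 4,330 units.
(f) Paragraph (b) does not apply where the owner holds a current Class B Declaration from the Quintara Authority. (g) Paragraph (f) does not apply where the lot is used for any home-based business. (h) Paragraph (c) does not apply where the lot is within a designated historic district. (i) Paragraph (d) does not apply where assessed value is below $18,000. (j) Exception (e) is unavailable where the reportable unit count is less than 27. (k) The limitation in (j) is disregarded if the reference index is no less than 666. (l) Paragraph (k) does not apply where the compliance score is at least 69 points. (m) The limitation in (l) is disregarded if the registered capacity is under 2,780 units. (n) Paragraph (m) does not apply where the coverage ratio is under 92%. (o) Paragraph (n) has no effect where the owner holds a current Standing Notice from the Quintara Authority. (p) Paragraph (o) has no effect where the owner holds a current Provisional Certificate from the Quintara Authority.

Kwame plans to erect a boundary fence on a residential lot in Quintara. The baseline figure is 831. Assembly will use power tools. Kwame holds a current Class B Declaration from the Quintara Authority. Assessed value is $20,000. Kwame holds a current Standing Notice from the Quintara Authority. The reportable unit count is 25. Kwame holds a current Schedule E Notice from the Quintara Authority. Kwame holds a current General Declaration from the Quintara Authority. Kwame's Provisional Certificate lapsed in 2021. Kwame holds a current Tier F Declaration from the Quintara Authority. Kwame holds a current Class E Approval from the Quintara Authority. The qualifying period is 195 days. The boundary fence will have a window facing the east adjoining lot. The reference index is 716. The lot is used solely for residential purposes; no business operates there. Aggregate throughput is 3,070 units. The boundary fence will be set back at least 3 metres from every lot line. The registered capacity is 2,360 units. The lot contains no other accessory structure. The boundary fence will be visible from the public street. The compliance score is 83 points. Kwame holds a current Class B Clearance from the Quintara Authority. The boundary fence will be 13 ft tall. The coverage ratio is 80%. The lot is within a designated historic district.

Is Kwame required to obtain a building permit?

No — exception (e) applies; Kwame does not need a building permit.

Exception (a) does not apply: a window faces an adjoining lot.
Exception (b): a current General Declaration is held; the setback is at least 3 m on every side; a current Schedule E Notice is held — every condition holds. But applying paragraphs (f)–(g): (f) is triggered — a current Class B Declaration is held. (g) does not operate here (the lot is solely residential), so (f) stands. Exception (b) does not apply.
Exception (c) fails — the qualifying period is 195 days, not less than 190 days.
Exception (d) does not apply: assembly uses power tools.
Exception (e)'s conditions are all satisfied: the baseline figure is 831, less than the 904 limit; a current Class E Approval is held; aggregate throughput is 3,070 units, under the 4,330 units limit. Under paragraphs (j)–(p): (j) is triggered (the reportable unit count is 25, less than the 27 limit), but is displaced by (k): (k) operates against (j): the reference index is 716, meeting the 666 threshold. (l) would limit (k) — the compliance score is 83 points, meeting the 69 points threshold — but (m) sets (l) aside: (m) operates against (l): the registered capacity is 2,360 units, under the 2,780 units limit. (n) is engaged (the coverage ratio is 80%, under the 92% limit), but is overridden by (o): (o) operates — a current Standing Notice is held. (p), which would lift (o), is not engaged — there is no Provisional Certificate in force. Exception (e) stands.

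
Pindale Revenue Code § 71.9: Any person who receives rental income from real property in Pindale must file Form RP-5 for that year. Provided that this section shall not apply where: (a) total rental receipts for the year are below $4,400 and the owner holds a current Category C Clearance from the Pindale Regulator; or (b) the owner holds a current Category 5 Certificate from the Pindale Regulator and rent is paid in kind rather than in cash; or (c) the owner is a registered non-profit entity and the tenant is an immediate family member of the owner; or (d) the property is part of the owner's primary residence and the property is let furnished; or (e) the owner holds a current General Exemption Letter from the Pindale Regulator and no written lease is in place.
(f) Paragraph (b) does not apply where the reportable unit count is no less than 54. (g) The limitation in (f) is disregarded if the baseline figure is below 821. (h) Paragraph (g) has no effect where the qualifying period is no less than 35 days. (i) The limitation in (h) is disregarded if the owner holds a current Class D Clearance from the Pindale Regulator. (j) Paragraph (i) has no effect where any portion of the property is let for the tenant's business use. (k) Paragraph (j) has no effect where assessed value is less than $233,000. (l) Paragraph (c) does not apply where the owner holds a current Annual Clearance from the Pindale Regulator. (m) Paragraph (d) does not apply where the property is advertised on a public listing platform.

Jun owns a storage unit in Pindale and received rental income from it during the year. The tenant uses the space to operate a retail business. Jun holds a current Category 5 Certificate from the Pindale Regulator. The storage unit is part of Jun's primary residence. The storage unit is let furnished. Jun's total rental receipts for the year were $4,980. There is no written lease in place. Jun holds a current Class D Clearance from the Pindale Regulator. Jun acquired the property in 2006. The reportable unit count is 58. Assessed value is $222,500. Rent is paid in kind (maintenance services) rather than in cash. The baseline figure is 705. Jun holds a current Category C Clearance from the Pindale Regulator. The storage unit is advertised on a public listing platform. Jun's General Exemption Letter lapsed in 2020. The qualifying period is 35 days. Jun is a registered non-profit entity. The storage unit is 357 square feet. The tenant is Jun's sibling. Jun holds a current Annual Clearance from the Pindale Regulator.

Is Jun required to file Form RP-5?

No — exception (b) applies; Jun is not required to file Form RP-5.

Exception (a) requires that total rental receipts for the year are below $4,400; but total rental receipts for the year are $4,980, not below $4,400, so (a) is unavailable.
Exception (b): a current Category 5 Certificate is held; rent is paid in kind — every condition holds. As to paragraphs (f)–(k): (f) would limit (b) — the reportable unit count is 58, meeting the 54 threshold — but (g) sets (f) aside: (g) operates against (f): the baseline figure is 705, below the 821 limit. (h) would limit (g) — the qualifying period is 35 days, meeting the 35 days threshold — but (i) sets (h) aside: (i) applies — a current Class D Clearance is held. (j) applies (the space is let for business use), but is overridden by (k): (k) operates against (j): assessed value is $222,500, less than the $233,000 limit. (b) remains available.
Exception (c): Jun is a registered non-profit; the tenant is an immediate family member — every condition holds. Turning to paragraph (l): (l) operates against (c): a current Annual Clearance is held. So (c) is unavailable.
All of (d)'s requirements are met (the storage unit is part of the primary residence; the property is let furnished). But: (m) operates — the property is publicly advertised. (d) is therefore removed.
Exception (e) requires that the owner holds a current General Exemption Letter from the Pindale Regulator; but no current General Exemption Letter is held, so (e) is unavailable.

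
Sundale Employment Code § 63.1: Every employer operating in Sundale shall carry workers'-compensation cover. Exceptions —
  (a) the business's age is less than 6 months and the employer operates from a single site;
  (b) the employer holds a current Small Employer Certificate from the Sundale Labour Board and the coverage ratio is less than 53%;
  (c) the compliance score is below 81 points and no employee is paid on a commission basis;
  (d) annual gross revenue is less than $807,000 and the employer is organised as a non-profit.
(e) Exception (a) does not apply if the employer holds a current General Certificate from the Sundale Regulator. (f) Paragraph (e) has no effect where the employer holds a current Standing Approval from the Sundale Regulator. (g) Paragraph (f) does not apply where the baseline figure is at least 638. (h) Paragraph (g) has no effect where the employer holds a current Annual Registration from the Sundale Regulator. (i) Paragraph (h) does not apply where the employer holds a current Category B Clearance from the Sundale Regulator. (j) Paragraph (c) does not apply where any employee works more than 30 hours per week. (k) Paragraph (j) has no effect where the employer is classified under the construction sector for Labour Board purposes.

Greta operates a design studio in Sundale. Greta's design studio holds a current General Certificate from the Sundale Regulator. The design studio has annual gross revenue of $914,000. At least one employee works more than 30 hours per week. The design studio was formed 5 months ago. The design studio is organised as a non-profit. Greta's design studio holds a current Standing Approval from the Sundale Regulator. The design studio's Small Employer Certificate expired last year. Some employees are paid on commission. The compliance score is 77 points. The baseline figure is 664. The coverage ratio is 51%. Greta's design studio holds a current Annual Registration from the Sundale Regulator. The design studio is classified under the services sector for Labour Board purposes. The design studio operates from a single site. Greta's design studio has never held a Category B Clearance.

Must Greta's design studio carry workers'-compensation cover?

Exception (a): the business's age is 5 months, less than the 6 months limit; the employer operates from a single site — every condition holds. Under paragraphs (e)–(i): (e) would limit (a) — a current General Certificate is held — but (f) sets (e) aside: (f) operates against (e): a current Standing Approval is held. (g) would limit (f) — the baseline figure is 664, meeting the 638 threshold — but (h) sets (g) aside: (h) operates — a current Annual Registration is held. (i), which would lift (h), is inapplicable — there is no Category B Clearance in force. Exception (a) stands.
Exception (b) fails — the Small Employer Certificate has expired.
Exception (c) requires that no employee is paid on a commission basis; but some employees are paid on commission, so (c) is unavailable.
Exception (d) fails — annual gross revenue is $914,000, not less than $807,000.

No — exception (a) applies; Greta's design studio is not required to carry workers'-compensation cover.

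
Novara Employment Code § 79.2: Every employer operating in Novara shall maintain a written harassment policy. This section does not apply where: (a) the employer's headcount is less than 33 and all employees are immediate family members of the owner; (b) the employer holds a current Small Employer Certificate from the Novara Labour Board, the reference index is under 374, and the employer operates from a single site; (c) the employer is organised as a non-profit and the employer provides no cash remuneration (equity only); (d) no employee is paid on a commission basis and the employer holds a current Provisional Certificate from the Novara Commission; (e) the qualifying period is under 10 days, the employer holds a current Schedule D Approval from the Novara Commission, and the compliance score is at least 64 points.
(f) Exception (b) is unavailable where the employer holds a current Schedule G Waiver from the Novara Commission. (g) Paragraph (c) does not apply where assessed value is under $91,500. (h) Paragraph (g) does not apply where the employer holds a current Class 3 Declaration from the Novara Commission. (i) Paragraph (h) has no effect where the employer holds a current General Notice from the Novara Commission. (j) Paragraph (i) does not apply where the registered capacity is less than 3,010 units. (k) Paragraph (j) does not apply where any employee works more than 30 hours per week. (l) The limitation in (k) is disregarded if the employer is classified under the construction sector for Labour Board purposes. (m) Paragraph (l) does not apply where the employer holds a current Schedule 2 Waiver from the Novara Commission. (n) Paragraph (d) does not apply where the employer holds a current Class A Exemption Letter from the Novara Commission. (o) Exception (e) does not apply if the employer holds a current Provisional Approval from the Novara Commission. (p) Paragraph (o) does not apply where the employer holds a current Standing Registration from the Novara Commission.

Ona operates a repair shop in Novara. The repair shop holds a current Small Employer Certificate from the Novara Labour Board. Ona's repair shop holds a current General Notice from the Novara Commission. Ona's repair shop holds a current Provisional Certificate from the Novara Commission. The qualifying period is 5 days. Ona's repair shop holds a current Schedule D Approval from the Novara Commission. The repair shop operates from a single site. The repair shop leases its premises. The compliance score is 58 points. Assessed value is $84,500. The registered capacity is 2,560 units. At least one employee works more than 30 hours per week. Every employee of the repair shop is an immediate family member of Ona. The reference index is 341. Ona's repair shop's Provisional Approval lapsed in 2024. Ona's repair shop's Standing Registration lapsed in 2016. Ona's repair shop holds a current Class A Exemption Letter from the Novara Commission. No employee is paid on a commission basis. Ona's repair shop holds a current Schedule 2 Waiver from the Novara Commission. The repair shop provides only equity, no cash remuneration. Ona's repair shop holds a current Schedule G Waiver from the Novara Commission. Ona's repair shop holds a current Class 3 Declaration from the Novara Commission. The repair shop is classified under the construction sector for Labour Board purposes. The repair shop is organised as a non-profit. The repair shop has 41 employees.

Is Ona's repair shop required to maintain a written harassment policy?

Yes — Ona's repair shop must maintain a written harassment policy.

Exception (a) does not apply: the employer's headcount is 41, not less than 33.
All of (b)'s requirements are met (a current Small Employer Certificate is held; the reference index is 341, under the 374 limit; the employer operates from a single site). But: (f) operates against (b): a current Schedule G Waiver is held. So (b) is unavailable.
Exception (c): the employer is a non-profit; remuneration is equity-only — every condition holds. But applying paragraphs (g)–(m): (g) is engaged — assessed value is $84,500, under the $91,500 limit. (h) would limit (g) — a current Class 3 Declaration is held — but (i) sets (h) aside: (i) operates — a current General Notice is held. (j) operates (the registered capacity is 2,560 units, less than the 3,010 units limit), but yields to (k): (k) operates against (j): at least one employee exceeds 30 hours/week. (l) applies (the repair shop is classified under the construction sector), but is displaced by (m): (m) operates — a current Schedule 2 Waiver is held. So (c) is unavailable.
All of (d)'s requirements are met (no employee is paid on commission; a current Provisional Certificate is held). Turning to paragraph (n): (n) operates — a current Class A Exemption Letter is held. So (d) is unavailable.
Exception (e) requires that the compliance score is at least 64 points; but the compliance score is 58 points, short of 64 points, so (e) is unavailable.
No exception displaces § 79.2.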